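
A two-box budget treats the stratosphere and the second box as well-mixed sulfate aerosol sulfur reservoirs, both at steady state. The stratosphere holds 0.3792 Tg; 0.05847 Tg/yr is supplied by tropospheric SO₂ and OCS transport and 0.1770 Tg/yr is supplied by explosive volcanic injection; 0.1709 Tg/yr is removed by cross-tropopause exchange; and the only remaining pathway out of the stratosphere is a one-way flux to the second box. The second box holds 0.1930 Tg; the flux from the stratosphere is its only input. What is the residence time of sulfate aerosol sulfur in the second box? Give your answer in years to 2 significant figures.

3.0 yr

Balance the stratosphere: ΣF_in = 0.05847 + 0.1770 = 0.23547 Tg/yr.
Flux to the second box = ΣF_in − (0.1709) = 0.064570 Tg/yr.
At steady state the output of the second box equals its input, 0.064570 Tg/yr.
τ = M / F = 0.1930 / 0.064570 = 2.989 yr.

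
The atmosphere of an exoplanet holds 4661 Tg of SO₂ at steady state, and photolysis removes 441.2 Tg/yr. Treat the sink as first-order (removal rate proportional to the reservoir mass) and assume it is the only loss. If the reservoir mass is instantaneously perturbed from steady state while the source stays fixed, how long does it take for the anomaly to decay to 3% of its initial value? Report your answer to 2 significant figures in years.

For a linear reservoir the anomaly decays as exp(−t/τ) with τ = M/F = 4661/441.2 = 10.56 yr.
exp(−t/τ) = 0.03 ⇒ t = −τ ln(0.03) = 10.56 × 3.507 = 37.04 yr.

37 yr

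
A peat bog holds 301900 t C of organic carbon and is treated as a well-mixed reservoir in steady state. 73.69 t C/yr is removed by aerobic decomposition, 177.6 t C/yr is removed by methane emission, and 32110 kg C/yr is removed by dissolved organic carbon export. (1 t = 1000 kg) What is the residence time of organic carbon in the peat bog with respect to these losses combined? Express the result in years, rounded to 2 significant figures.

1100 yr

Convert the dissolved organic carbon export flux: 32110 kg C/yr = 32.11 t C/yr.
Total removal = 73.69 + 177.6 + 32.11 = 283.40 t C/yr.
τ = M / ΣF_out = 301900 / 283.40 = 1065 yr.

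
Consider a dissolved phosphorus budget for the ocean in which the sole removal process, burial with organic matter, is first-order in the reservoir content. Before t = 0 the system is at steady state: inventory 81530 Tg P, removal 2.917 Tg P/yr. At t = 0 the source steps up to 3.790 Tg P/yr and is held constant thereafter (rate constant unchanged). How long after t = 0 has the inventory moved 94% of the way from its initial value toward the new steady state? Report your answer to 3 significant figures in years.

78600 yr

τ = M₀/F₀ = 81530/2.917 = 27950 yr.
The remaining gap fraction is e^(−t/τ); 94% covered ⇒ e^(−t/τ) = 0.0600.
t = −τ ln(0.0600) = 27950 × 2.813 = 78630 yr.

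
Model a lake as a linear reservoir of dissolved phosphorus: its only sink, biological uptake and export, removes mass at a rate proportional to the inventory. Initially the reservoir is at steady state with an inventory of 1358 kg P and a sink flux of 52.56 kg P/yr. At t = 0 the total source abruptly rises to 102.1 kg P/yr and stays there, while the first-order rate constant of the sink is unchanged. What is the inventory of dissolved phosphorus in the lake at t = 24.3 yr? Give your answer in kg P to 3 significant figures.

Residence time τ = M₀/F₀ = 25.84 yr. The eventual steady state is M_∞ = M₀·(F₁/F₀) = 1358 × 102.1/52.56 = 2638.0 kg P.
The anomaly ΔM(t) = M(t) − M_∞ decays as ΔM₀·e^(−t/τ) with ΔM₀ = 1358 − 2638.0 = −1280 kg P.
At t = 24.3 yr, e^(−t/τ) = e^(−0.9405) = 0.3904, so ΔM = −499.7 kg P and M = 2638.0 − 499.7 = 2138.2 kg P.

2140 kg P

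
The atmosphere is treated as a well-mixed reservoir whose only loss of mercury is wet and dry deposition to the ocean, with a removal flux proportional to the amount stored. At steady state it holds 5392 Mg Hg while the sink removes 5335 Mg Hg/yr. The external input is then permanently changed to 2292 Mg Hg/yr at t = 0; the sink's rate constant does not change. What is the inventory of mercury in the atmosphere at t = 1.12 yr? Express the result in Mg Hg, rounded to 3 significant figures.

3330 Mg Hg

Residence time τ = M₀/F₀ = 1.011 yr. The eventual steady state is M_∞ = M₀·(F₁/F₀) = 5392 × 2292/5335 = 2316.5 Mg Hg.
The anomaly ΔM(t) = M(t) − M_∞ decays as ΔM₀·e^(−t/τ) with ΔM₀ = 5392 − 2316.5 = 3076 Mg Hg.
At t = 1.12 yr, e^(−t/τ) = e^(−1.108) = 0.3302, so ΔM = 1015 Mg Hg and M = 2316.5 + 1015 = 3331.9 Mg Hg.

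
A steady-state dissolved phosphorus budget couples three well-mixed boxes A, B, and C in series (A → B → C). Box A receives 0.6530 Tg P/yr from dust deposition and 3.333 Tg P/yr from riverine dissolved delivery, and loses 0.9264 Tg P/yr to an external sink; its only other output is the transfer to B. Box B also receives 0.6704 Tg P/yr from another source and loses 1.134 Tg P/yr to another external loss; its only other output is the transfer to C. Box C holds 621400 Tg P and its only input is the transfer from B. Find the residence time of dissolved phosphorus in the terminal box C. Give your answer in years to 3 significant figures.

Box A: F(A→B) = (0.6530 + 3.333) − 0.9264 = 3.0596 Tg P/yr.
Box B: F(B→C) = (3.0596 + 0.6704) − 1.134 = 2.5960 Tg P/yr.
Box C throughput = its input = 2.5960 Tg P/yr; τ = 621400 / 2.5960 = 239400 yr.

239000 yr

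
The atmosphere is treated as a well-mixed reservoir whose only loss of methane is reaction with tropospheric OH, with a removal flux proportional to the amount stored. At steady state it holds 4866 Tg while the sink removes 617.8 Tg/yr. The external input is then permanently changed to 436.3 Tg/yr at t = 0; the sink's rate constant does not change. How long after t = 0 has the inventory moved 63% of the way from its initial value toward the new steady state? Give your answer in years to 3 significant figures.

7.83 yr

τ = M₀/F₀ = 4866/617.8 = 7.876 yr.
The remaining gap fraction is e^(−t/τ); 63% covered ⇒ e^(−t/τ) = 0.370.
t = −τ ln(0.370) = 7.876 × 0.9943 = 7.831 yr.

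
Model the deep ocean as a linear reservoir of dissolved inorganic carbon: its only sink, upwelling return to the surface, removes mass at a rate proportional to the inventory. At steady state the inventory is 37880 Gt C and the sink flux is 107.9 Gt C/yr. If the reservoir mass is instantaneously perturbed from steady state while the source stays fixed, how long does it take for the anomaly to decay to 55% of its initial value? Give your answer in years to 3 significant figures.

210 yr

For a linear reservoir the anomaly decays as exp(−t/τ) with τ = M/F = 37880/107.9 = 351.1 yr.
exp(−t/τ) = 0.55 ⇒ t = −τ ln(0.55) = 351.1 × 0.5978 = 209.9 yr.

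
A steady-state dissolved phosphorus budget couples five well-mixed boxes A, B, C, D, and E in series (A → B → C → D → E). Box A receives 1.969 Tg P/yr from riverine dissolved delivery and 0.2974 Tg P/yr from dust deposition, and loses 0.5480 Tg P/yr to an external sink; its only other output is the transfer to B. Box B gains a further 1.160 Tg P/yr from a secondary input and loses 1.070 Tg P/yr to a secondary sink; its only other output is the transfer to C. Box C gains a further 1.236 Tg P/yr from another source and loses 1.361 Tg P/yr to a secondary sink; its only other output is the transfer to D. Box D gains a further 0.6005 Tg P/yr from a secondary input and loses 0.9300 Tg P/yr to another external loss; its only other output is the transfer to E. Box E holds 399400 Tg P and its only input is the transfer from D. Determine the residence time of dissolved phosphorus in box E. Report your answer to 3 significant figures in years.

Box A: F(A→B) = (1.969 + 0.2974) − 0.5480 = 1.7184 Tg P/yr.
Box B: F(B→C) = (1.7184 + 1.160) − 1.070 = 1.8084 Tg P/yr.
Box C: F(C→D) = (1.8084 + 1.236) − 1.361 = 1.6834 Tg P/yr.
Box D: F(D→E) = (1.6834 + 0.6005) − 0.9300 = 1.3539 Tg P/yr.
Box E throughput = its input = 1.3539 Tg P/yr; τ = 399400 / 1.3539 = 295000 yr.

295000 yr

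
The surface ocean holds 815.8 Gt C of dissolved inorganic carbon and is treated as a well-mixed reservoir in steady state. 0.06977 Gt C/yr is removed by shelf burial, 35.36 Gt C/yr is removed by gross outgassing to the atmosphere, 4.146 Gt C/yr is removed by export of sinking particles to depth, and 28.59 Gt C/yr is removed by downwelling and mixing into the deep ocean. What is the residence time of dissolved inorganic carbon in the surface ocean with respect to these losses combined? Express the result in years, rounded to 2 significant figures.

12 yr

Total removal = 0.06977 + 35.36 + 4.146 + 28.59 = 68.166 Gt C/yr.
τ = M / ΣF_out = 815.8 / 68.166 = 11.97 yr.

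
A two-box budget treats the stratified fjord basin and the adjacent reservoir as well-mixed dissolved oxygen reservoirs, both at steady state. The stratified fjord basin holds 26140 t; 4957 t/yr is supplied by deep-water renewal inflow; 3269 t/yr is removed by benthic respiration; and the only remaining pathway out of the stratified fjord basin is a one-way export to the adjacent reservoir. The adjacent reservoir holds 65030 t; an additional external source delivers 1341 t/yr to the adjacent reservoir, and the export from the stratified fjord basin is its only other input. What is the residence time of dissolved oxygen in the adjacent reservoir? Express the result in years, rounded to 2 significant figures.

21 yr

Balance the stratified fjord basin: ΣF_in = 4957.0 t/yr.
Export to the adjacent reservoir = ΣF_in − (3269) = 1688.0 t/yr.
Total input to the adjacent reservoir = 1688.0 + 1341 = 3029.0 t/yr; at steady state this equals its total output.
τ = M / F = 65030 / 3029.0 = 21.47 yr.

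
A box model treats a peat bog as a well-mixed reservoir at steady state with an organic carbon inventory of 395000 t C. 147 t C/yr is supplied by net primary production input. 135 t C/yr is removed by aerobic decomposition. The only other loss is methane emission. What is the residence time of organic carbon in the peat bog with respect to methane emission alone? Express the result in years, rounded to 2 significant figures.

33000 yr

At steady state ΣF_in = ΣF_out.
ΣF_in = 147.00 t C/yr.
Methane emission flux = ΣF_in − (135) = 147.00 − 135.0 = 12.00 t C/yr.
τ = M / F = 395000 / 12.00 = 32920 yr.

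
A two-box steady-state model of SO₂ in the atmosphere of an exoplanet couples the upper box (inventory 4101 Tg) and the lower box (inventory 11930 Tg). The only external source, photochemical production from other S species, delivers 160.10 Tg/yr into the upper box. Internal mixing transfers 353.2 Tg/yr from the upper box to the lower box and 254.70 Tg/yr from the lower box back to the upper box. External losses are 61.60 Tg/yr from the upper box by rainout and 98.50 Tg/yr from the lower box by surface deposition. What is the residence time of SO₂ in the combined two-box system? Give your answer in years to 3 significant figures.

100 yr

Treat the two boxes together as one reservoir: the mixing fluxes between them are internal recycling, so τ = ΣM / Σ(external losses).
M_total = 4101 + 11930 = 16031 Tg.
ΣF_external_out = 61.60 + 98.50 = 160.10 Tg/yr.
τ = M_total / ΣF_ext = 16031 / 160.10 = 100.1 yr.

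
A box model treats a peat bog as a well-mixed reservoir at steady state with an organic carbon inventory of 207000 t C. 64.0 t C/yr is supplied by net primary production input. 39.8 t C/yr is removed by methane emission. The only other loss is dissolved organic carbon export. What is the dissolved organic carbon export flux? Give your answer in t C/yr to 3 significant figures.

24.2 t C/yr

At steady state ΣF_in = ΣF_out.
ΣF_in = 64.000 t C/yr.
Dissolved organic carbon export flux = ΣF_in − (39.8) = 64.000 − 39.80 = 24.20 t C/yr.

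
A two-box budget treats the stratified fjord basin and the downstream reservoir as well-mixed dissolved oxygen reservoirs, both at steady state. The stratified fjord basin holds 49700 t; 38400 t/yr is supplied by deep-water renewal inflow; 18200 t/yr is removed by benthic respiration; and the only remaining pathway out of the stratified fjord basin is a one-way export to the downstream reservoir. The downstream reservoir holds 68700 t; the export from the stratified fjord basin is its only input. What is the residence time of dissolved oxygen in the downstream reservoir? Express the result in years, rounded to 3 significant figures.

3.40 yr

Balance the stratified fjord basin: ΣF_in = 38400 t/yr.
Export to the downstream reservoir = ΣF_in − (18200) = 20200 t/yr.
At steady state the output of the downstream reservoir equals its input, 20200 t/yr.
τ = M / F = 68700 / 20200 = 3.401 yr.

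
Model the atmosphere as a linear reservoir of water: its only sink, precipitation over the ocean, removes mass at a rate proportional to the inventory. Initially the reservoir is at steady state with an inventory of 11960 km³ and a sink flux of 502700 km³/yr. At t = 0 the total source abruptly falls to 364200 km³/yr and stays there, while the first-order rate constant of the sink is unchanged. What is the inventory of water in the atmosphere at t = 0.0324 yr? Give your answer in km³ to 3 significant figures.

9510 km³

τ = M₀/F₀ = 11960/502700 = 0.02379 yr; rate constant k = 1/τ.
New steady state M_∞ = F₁/k = F₁·τ = 364200 × 0.02379 = 8664.9 km³.
M(t) = M_∞ + (M₀ − M_∞)·e^(−t/τ); t/τ = 0.0324/0.02379 = 1.362, so e^(−t/τ) = 0.2562.
M(t) = 8664.9 + 3295 × 0.2562 = 9509.1 km³.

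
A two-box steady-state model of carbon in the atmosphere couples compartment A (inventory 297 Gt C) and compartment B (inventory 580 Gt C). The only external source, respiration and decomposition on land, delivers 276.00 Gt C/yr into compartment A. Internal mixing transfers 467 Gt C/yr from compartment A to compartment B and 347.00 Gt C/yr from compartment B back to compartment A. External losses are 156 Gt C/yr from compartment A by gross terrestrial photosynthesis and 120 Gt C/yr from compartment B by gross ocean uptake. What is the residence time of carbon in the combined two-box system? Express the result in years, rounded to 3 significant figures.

Residence time in the combined system uses the total inventory and the total *external* removal — internal exchanges between the two boxes cancel.
M_total = 297 + 580 = 877.00 Gt C.
ΣF_external_out = 156 + 120 = 276.00 Gt C/yr.
τ = M_total / ΣF_ext = 877.00 / 276.00 = 3.178 yr.

3.18 yr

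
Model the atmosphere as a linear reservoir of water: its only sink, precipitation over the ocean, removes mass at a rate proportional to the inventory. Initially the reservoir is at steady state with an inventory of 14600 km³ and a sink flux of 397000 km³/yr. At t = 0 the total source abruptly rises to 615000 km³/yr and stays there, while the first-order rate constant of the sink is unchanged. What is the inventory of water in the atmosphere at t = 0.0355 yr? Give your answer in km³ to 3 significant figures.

The sink rate constant is k = F₀/M₀ = 397000/14600 = 27.19 yr⁻¹.
Solving dM/dt = F₁ − kM with M(0) = M₀ gives M(t) = F₁/k + (M₀ − F₁/k)·e^(−kt).
F₁/k = 615000/27.19 = 22617 km³; kt = 27.19 × 0.0355 = 0.9653, e^(−kt) = 0.3809.
M(0.0355) = 22617 + (14600 − 22617) × 0.3809 = 22617 − 3053 = 19564 km³.

19600 km³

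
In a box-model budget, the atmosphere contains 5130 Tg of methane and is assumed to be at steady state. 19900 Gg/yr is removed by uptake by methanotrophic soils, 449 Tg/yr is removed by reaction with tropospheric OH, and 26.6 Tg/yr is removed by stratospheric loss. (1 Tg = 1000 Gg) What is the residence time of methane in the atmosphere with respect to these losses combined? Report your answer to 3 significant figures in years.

10.4 yr

Convert the uptake by methanotrophic soils flux: 19900 Gg/yr = 19.90 Tg/yr.
Total removal = 19.90 + 449.0 + 26.60 = 495.50 Tg/yr.
τ = M / ΣF_out = 5130 / 495.50 = 10.35 yr.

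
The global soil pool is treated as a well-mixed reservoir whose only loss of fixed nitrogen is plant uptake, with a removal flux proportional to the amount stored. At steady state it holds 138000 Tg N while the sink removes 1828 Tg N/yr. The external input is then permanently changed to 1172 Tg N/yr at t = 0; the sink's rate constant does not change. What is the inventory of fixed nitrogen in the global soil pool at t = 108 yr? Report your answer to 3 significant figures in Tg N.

100000 Tg N

The sink rate constant is k = F₀/M₀ = 1828/138000 = 0.01325 yr⁻¹.
Solving dM/dt = F₁ − kM with M(0) = M₀ gives M(t) = F₁/k + (M₀ − F₁/k)·e^(−kt).
F₁/k = 1172/0.01325 = 88477 Tg N; kt = 0.01325 × 108 = 1.431, e^(−kt) = 0.2392.
M(108) = 88477 + (138000 − 88477) × 0.2392 = 88477 + 11840 = 100320 Tg N.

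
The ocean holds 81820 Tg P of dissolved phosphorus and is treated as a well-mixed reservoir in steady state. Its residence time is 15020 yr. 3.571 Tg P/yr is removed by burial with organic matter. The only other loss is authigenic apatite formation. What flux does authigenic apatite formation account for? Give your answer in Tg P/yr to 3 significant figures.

1.88 Tg P/yr

Total removal F = M/τ = 81820 / 15020 = 5.447 Tg P/yr.
Authigenic apatite formation = F − (3.571) = 5.447 − 3.571 = 1.876 Tg P/yr.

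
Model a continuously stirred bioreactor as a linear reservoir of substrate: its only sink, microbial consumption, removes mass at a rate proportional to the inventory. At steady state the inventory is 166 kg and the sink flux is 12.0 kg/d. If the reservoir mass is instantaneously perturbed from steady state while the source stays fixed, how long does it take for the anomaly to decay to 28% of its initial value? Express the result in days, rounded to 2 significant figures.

For a linear reservoir the anomaly decays as exp(−t/τ) with τ = M/F = 166/12.0 = 13.83 d.
exp(−t/τ) = 0.28 ⇒ t = −τ ln(0.28) = 13.83 × 1.273 = 17.61 d.

18 d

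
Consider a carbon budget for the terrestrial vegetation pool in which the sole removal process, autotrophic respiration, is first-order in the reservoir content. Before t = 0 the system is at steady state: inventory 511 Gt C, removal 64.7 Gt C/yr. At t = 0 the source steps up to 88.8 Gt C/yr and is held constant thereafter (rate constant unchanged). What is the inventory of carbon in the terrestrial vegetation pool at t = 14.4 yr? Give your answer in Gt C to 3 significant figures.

671 Gt C

The sink rate constant is k = F₀/M₀ = 64.7/511 = 0.1266 yr⁻¹.
Solving dM/dt = F₁ − kM with M(0) = M₀ gives M(t) = F₁/k + (M₀ − F₁/k)·e^(−kt).
F₁/k = 88.8/0.1266 = 701.34 Gt C; kt = 0.1266 × 14.4 = 1.823, e^(−kt) = 0.1615.
M(14.4) = 701.34 + (511 − 701.34) × 0.1615 = 701.34 − 30.74 = 670.60 Gt C.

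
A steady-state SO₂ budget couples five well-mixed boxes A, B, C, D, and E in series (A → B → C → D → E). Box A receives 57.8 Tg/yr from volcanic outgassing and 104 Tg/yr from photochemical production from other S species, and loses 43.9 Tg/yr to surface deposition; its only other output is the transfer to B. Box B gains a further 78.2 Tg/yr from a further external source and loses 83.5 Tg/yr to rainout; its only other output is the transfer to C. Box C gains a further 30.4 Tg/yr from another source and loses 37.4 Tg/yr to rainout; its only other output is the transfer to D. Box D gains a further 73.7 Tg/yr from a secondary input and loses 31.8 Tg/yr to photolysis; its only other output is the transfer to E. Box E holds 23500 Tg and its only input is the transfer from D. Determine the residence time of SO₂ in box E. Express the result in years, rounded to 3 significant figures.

Box A: F(A→B) = (57.8 + 104) − 43.9 = 117.90 Tg/yr.
Box B: F(B→C) = (117.90 + 78.2) − 83.5 = 112.60 Tg/yr.
Box C: F(C→D) = (112.60 + 30.4) − 37.4 = 105.60 Tg/yr.
Box D: F(D→E) = (105.60 + 73.7) − 31.8 = 147.50 Tg/yr.
Box E throughput = its input = 147.50 Tg/yr; τ = 23500 / 147.50 = 159.3 yr.

159 yr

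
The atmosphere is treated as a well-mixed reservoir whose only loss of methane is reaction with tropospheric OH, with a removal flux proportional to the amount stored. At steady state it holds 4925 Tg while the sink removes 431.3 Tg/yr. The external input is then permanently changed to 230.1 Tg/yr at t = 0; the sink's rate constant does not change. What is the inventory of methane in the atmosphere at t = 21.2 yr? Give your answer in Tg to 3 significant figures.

2990 Tg

The sink rate constant is k = F₀/M₀ = 431.3/4925 = 0.08757 yr⁻¹.
Solving dM/dt = F₁ − kM with M(0) = M₀ gives M(t) = F₁/k + (M₀ − F₁/k)·e^(−kt).
F₁/k = 230.1/0.08757 = 2627.5 Tg; kt = 0.08757 × 21.2 = 1.857, e^(−kt) = 0.1562.
M(21.2) = 2627.5 + (4925 − 2627.5) × 0.1562 = 2627.5 + 358.9 = 2986.4 Tg.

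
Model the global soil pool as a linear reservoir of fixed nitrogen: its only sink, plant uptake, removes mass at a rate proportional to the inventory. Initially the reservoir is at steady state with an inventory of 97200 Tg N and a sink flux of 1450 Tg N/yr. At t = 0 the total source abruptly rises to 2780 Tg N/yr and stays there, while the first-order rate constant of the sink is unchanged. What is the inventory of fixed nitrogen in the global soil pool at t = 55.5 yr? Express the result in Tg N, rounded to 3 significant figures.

Residence time τ = M₀/F₀ = 67.03 yr. The eventual steady state is M_∞ = M₀·(F₁/F₀) = 97200 × 2780/1450 = 186360 Tg N.
The anomaly ΔM(t) = M(t) − M_∞ decays as ΔM₀·e^(−t/τ) with ΔM₀ = 97200 − 186360 = −89160 Tg N.
At t = 55.5 yr, e^(−t/τ) = e^(−0.8279) = 0.4370, so ΔM = −38960 Tg N and M = 186360 − 38960 = 147400 Tg N.

147000 Tg N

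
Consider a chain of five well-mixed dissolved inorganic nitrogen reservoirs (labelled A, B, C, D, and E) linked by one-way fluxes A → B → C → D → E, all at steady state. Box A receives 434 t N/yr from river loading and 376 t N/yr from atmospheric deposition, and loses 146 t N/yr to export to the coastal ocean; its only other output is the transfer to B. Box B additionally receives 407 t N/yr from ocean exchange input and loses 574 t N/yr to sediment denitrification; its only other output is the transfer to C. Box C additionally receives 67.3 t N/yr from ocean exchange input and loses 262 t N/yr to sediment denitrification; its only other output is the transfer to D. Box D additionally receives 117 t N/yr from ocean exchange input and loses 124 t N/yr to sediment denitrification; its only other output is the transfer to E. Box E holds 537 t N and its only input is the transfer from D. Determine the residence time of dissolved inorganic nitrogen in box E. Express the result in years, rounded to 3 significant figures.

Box A: F(A→B) = (434 + 376) − 146 = 664.00 t N/yr.
Box B: F(B→C) = (664.00 + 407) − 574 = 497.00 t N/yr.
Box C: F(C→D) = (497.00 + 67.3) − 262 = 302.30 t N/yr.
Box D: F(D→E) = (302.30 + 117) − 124 = 295.30 t N/yr.
Box E throughput = its input = 295.30 t N/yr; τ = 537 / 295.30 = 1.818 yr.

1.82 yr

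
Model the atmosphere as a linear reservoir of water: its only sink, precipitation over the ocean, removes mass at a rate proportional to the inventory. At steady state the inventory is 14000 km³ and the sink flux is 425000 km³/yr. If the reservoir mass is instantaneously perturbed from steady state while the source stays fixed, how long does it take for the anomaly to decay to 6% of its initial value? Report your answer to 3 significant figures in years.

0.0927 yr

For a linear reservoir the anomaly decays as exp(−t/τ) with τ = M/F = 14000/425000 = 0.03294 yr.
exp(−t/τ) = 0.06 ⇒ t = −τ ln(0.06) = 0.03294 × 2.813 = 0.09268 yr.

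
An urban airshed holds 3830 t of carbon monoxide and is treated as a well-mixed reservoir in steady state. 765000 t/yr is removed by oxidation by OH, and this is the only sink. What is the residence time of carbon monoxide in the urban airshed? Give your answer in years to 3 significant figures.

0.00501 yr

τ = M / F = 3830 / 765000 = 0.005007 yr.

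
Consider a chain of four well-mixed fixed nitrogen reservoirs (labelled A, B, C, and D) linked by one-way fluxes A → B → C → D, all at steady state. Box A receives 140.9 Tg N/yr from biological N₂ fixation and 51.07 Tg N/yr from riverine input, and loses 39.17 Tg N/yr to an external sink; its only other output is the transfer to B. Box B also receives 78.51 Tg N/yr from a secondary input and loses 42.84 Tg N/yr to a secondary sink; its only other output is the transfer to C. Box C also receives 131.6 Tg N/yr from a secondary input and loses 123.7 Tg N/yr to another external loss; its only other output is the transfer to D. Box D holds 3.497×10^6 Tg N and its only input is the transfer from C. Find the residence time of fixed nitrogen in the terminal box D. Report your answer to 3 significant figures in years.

17800 yr

Box A: F(A→B) = (140.9 + 51.07) − 39.17 = 152.80 Tg N/yr.
Box B: F(B→C) = (152.80 + 78.51) − 42.84 = 188.47 Tg N/yr.
Box C: F(C→D) = (188.47 + 131.6) − 123.7 = 196.37 Tg N/yr.
Box D throughput = its input = 196.37 Tg N/yr; τ = 3.497×10^6 / 196.37 = 17810 yr.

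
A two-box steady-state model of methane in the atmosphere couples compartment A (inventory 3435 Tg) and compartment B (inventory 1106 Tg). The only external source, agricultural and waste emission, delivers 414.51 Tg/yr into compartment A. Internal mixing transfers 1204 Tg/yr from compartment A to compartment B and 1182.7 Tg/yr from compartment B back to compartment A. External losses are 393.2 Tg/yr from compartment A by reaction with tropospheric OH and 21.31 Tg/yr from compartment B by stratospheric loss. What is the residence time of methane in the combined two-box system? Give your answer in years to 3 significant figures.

11.0 yr

For the system as a whole, the A↔B exchange is internal and contributes nothing to the throughput; only the external sinks remove mass.
M_total = 3435 + 1106 = 4541.0 Tg.
ΣF_external_out = 393.2 + 21.31 = 414.51 Tg/yr.
τ = M_total / ΣF_ext = 4541.0 / 414.51 = 10.96 yr.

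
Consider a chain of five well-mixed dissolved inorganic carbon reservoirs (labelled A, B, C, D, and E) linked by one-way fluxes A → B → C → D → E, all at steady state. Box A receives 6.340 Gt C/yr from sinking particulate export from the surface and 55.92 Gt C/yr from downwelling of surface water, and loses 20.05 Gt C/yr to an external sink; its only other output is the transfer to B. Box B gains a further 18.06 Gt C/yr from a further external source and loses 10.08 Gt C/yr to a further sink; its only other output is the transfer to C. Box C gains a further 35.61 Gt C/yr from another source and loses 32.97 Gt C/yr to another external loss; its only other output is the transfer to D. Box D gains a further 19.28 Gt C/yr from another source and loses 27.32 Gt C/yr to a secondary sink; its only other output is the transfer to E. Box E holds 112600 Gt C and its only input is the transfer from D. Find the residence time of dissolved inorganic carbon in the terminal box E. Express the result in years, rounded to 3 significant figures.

Box A: F(A→B) = (6.340 + 55.92) − 20.05 = 42.210 Gt C/yr.
Box B: F(B→C) = (42.210 + 18.06) − 10.08 = 50.190 Gt C/yr.
Box C: F(C→D) = (50.190 + 35.61) − 32.97 = 52.830 Gt C/yr.
Box D: F(D→E) = (52.830 + 19.28) − 27.32 = 44.790 Gt C/yr.
Box E throughput = its input = 44.790 Gt C/yr; τ = 112600 / 44.790 = 2514 yr.

2510 yr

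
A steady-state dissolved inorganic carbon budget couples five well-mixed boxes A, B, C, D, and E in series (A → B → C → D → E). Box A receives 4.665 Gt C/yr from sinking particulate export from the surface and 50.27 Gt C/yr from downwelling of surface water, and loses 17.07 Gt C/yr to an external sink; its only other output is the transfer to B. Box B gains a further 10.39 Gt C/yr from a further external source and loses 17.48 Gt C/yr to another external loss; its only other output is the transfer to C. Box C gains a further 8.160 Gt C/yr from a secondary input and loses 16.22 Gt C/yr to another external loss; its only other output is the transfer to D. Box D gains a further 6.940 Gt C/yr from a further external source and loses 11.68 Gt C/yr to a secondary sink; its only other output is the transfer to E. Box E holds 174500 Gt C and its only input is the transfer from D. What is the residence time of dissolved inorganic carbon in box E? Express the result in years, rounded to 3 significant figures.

Box A: F(A→B) = (4.665 + 50.27) − 17.07 = 37.865 Gt C/yr.
Box B: F(B→C) = (37.865 + 10.39) − 17.48 = 30.775 Gt C/yr.
Box C: F(C→D) = (30.775 + 8.160) − 16.22 = 22.715 Gt C/yr.
Box D: F(D→E) = (22.715 + 6.940) − 11.68 = 17.975 Gt C/yr.
Box E throughput = its input = 17.975 Gt C/yr; τ = 174500 / 17.975 = 9708 yr.

9710 yr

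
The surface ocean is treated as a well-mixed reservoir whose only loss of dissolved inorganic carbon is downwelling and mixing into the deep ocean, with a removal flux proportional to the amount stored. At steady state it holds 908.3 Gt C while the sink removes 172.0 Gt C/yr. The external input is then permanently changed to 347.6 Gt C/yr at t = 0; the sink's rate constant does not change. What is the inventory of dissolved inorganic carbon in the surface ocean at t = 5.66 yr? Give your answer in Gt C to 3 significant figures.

τ = M₀/F₀ = 908.3/172.0 = 5.281 yr; rate constant k = 1/τ.
New steady state M_∞ = F₁/k = F₁·τ = 347.6 × 5.281 = 1835.6 Gt C.
M(t) = M_∞ + (M₀ − M_∞)·e^(−t/τ); t/τ = 5.66/5.281 = 1.072, so e^(−t/τ) = 0.3424.
M(t) = 1835.6 − 927.3 × 0.3424 = 1518.1 Gt C.

1520 Gt C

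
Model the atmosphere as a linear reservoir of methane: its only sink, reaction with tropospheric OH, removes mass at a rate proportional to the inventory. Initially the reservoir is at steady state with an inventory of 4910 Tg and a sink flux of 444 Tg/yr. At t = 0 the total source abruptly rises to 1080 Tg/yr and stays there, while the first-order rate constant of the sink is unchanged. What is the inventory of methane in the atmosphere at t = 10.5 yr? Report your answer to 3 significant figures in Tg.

9220 Tg

The sink rate constant is k = F₀/M₀ = 444/4910 = 0.09043 yr⁻¹.
Solving dM/dt = F₁ − kM with M(0) = M₀ gives M(t) = F₁/k + (M₀ − F₁/k)·e^(−kt).
F₁/k = 1080/0.09043 = 11943 Tg; kt = 0.09043 × 10.5 = 0.9495, e^(−kt) = 0.3869.
M(10.5) = 11943 + (4910 − 11943) × 0.3869 = 11943 − 2721 = 9221.8 Tg.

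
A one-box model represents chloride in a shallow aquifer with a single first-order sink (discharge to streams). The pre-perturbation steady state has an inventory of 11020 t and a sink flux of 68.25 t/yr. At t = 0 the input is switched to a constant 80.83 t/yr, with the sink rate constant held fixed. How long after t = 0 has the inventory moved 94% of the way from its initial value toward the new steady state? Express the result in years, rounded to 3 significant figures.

τ = M₀/F₀ = 11020/68.25 = 161.5 yr.
The remaining gap fraction is e^(−t/τ); 94% covered ⇒ e^(−t/τ) = 0.0600.
t = −τ ln(0.0600) = 161.5 × 2.813 = 454.3 yr.

454 yr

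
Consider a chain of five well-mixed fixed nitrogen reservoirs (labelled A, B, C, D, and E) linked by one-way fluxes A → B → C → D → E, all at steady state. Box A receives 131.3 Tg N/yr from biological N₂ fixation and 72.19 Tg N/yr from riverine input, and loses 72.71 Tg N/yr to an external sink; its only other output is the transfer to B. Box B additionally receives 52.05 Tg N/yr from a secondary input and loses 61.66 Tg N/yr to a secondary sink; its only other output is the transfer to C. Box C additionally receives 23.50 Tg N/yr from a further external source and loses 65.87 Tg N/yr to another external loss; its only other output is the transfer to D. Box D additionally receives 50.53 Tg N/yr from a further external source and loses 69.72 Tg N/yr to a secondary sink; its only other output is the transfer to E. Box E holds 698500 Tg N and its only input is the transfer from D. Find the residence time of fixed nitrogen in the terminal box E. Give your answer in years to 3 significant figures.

11700 yr

Box A: F(A→B) = (131.3 + 72.19) − 72.71 = 130.78 Tg N/yr.
Box B: F(B→C) = (130.78 + 52.05) − 61.66 = 121.17 Tg N/yr.
Box C: F(C→D) = (121.17 + 23.50) − 65.87 = 78.800 Tg N/yr.
Box D: F(D→E) = (78.800 + 50.53) − 69.72 = 59.610 Tg N/yr.
Box E throughput = its input = 59.610 Tg N/yr; τ = 698500 / 59.610 = 11720 yr.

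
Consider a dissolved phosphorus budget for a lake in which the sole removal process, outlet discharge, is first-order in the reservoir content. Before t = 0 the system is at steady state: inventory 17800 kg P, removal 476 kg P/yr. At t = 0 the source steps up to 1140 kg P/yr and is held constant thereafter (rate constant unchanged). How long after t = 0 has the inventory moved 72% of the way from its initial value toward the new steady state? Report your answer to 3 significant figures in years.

47.6 yr

τ = M₀/F₀ = 17800/476 = 37.39 yr.
The remaining gap fraction is e^(−t/τ); 72% covered ⇒ e^(−t/τ) = 0.280.
t = −τ ln(0.280) = 37.39 × 1.273 = 47.60 yr.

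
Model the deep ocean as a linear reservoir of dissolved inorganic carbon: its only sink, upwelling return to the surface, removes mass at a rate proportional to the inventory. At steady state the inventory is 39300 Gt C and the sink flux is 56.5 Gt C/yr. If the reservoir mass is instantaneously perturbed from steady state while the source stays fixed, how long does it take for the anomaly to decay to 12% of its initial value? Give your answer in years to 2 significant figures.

For a linear reservoir the anomaly decays as exp(−t/τ) with τ = M/F = 39300/56.5 = 695.6 yr.
exp(−t/τ) = 0.12 ⇒ t = −τ ln(0.12) = 695.6 × 2.120 = 1475 yr.

1500 yr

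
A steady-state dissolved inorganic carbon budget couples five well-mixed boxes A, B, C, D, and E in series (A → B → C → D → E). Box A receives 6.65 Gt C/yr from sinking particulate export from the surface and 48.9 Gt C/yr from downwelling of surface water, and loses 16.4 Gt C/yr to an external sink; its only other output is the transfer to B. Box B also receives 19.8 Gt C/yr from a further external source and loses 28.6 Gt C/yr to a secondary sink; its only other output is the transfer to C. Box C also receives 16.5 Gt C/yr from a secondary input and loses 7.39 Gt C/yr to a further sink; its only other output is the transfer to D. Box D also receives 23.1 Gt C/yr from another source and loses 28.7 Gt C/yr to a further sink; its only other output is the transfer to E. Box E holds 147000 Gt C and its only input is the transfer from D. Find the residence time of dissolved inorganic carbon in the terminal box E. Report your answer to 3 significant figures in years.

4340 yr

Box A: F(A→B) = (6.65 + 48.9) − 16.4 = 39.150 Gt C/yr.
Box B: F(B→C) = (39.150 + 19.8) − 28.6 = 30.350 Gt C/yr.
Box C: F(C→D) = (30.350 + 16.5) − 7.39 = 39.460 Gt C/yr.
Box D: F(D→E) = (39.460 + 23.1) − 28.7 = 33.860 Gt C/yr.
Box E throughput = its input = 33.860 Gt C/yr; τ = 147000 / 33.860 = 4341 yr.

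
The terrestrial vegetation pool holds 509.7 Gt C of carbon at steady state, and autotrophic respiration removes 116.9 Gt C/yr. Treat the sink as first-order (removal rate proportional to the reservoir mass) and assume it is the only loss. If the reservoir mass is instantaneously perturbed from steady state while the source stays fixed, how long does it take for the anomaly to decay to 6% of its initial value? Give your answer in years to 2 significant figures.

12 yr

For a linear reservoir the anomaly decays as exp(−t/τ) with τ = M/F = 509.7/116.9 = 4.360 yr.
exp(−t/τ) = 0.06 ⇒ t = −τ ln(0.06) = 4.360 × 2.813 = 12.27 yr.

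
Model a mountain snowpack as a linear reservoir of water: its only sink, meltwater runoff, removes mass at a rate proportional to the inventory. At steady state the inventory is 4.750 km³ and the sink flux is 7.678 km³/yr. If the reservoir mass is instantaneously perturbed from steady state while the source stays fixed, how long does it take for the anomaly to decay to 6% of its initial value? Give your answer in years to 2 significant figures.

For a linear reservoir the anomaly decays as exp(−t/τ) with τ = M/F = 4.750/7.678 = 0.6187 yr.
exp(−t/τ) = 0.06 ⇒ t = −τ ln(0.06) = 0.6187 × 2.813 = 1.741 yr.

1.7 yr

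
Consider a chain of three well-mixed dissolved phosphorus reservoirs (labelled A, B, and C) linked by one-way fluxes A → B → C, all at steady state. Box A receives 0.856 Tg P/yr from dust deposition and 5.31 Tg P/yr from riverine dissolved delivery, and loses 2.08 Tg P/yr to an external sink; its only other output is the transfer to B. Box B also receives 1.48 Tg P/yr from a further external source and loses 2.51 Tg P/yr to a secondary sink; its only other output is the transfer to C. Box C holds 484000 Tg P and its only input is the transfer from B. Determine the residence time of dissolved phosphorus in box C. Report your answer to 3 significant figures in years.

Box A: F(A→B) = (0.856 + 5.31) − 2.08 = 4.0860 Tg P/yr.
Box B: F(B→C) = (4.0860 + 1.48) − 2.51 = 3.0560 Tg P/yr.
Box C throughput = its input = 3.0560 Tg P/yr; τ = 484000 / 3.0560 = 158400 yr.

158000 yr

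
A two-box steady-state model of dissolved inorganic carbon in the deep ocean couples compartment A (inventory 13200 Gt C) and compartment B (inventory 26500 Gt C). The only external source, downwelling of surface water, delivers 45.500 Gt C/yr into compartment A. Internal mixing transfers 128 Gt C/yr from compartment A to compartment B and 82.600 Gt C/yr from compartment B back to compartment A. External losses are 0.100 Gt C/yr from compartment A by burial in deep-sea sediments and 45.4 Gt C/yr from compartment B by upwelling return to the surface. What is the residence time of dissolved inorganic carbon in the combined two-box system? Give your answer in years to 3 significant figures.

873 yr

For the system as a whole, the A↔B exchange is internal and contributes nothing to the throughput; only the external sinks remove mass.
M_total = 13200 + 26500 = 39700 Gt C.
ΣF_external_out = 0.100 + 45.4 = 45.500 Gt C/yr.
τ = M_total / ΣF_ext = 39700 / 45.500 = 872.5 yr.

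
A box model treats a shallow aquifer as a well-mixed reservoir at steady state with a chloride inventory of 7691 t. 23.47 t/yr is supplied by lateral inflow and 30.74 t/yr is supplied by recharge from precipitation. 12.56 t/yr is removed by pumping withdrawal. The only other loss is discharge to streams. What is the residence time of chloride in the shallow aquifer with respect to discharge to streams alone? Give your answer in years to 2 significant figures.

180 yr

At steady state ΣF_in = ΣF_out.
ΣF_in = 23.47 + 30.74 = 54.210 t/yr.
Discharge to streams flux = ΣF_in − (12.56) = 54.210 − 12.56 = 41.65 t/yr.
τ = M / F = 7691 / 41.65 = 184.7 yr.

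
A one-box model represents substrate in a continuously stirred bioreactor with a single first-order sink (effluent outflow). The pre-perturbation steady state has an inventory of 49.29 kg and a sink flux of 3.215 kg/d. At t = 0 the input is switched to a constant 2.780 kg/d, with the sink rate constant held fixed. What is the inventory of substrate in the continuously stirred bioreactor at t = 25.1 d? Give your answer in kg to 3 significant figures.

The sink rate constant is k = F₀/M₀ = 3.215/49.29 = 0.06523 d⁻¹.
Solving dM/dt = F₁ − kM with M(0) = M₀ gives M(t) = F₁/k + (M₀ − F₁/k)·e^(−kt).
F₁/k = 2.780/0.06523 = 42.621 kg; kt = 0.06523 × 25.1 = 1.637, e^(−kt) = 0.1945.
M(25.1) = 42.621 + (49.29 − 42.621) × 0.1945 = 42.621 + 1.297 = 43.918 kg.

43.9 kg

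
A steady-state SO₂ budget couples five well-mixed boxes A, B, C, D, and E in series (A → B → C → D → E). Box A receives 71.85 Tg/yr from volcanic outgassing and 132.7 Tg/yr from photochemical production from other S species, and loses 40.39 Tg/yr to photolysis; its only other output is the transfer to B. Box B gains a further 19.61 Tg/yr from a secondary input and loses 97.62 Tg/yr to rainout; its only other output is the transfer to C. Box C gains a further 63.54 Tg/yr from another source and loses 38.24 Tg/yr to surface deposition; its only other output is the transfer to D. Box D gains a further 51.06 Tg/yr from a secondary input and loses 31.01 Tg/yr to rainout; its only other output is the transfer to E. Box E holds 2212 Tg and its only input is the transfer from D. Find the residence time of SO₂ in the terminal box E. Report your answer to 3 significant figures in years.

16.8 yr

Box A: F(A→B) = (71.85 + 132.7) − 40.39 = 164.16 Tg/yr.
Box B: F(B→C) = (164.16 + 19.61) − 97.62 = 86.150 Tg/yr.
Box C: F(C→D) = (86.150 + 63.54) − 38.24 = 111.45 Tg/yr.
Box D: F(D→E) = (111.45 + 51.06) − 31.01 = 131.50 Tg/yr.
Box E throughput = its input = 131.50 Tg/yr; τ = 2212 / 131.50 = 16.82 yr.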